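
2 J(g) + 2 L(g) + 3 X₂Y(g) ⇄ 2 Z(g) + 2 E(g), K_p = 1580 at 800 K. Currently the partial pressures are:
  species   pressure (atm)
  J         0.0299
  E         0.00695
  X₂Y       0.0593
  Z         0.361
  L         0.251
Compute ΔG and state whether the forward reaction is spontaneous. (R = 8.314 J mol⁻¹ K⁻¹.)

Q_p = P(Z)²·P(E)² / (P(J)²·P(L)²·P(X₂Y)³) = (0.361)²·(0.00695)² / ((0.0299)²·(0.251)²·(0.0593)³) = 536
ΔG = RT ln(Q_p/K_p) = (8.314 J mol⁻¹ K⁻¹)(800 K) × ln(536/1580)
   = (6.651 kJ/mol)(-1.081) = -7.19 kJ/mol
ΔG < 0, so the forward reaction is spontaneous (proceeds forward).

ΔG = -7.19 kJ/mol; the forward reaction is spontaneous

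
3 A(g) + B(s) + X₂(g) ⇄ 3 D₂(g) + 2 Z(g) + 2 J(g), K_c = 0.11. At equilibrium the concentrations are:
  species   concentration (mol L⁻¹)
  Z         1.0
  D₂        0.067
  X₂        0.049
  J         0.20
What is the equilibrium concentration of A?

(B is a pure solid — omitted from K_c.)
At equilibrium, K_c = [D₂]³·[Z]²·[J]² / ([A]³·[X₂]) = 0.11.
(0.067)³·(1.0)²·(0.20)² / (([A])³·(0.049)) = 0.11
[A]³ = 0.00223 ⇒ [A] = 0.13 mol L⁻¹

[A] = 0.13 mol L⁻¹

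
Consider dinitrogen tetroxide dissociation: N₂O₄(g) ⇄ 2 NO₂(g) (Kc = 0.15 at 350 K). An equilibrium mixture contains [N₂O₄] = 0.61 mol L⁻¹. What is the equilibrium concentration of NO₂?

[NO₂] = 0.30 mol L⁻¹

At equilibrium, Kc = [NO₂]² / [N₂O₄] = 0.15.
([NO₂])² / (0.61) = 0.15
[NO₂]² = 0.0915 ⇒ [NO₂] = 0.30 mol L⁻¹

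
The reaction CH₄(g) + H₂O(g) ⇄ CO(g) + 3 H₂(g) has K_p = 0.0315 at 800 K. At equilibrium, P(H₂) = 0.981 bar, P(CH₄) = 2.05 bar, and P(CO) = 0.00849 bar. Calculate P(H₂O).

P(H₂O) = 0.124 bar

At equilibrium, K_p = P(CO)·P(H₂)³ / (P(CH₄)·P(H₂O)) = 0.0315.
(0.00849)·(0.981)³ / ((2.05)·(P(H₂O))) = 0.0315
P(H₂O) = 0.124 bar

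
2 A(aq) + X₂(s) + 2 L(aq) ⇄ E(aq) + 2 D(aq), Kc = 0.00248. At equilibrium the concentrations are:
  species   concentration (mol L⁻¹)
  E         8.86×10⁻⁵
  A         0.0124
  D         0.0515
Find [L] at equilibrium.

[L] = 0.785 mol L⁻¹

(X₂ is a pure solid — omitted from Kc.)
At equilibrium, Kc = [E]·[D]² / ([A]²·[L]²) = 0.00248.
(8.86×10⁻⁵)·(0.0515)² / ((0.0124)²·([L])²) = 0.00248
[L]² = 0.616 ⇒ [L] = 0.785 mol L⁻¹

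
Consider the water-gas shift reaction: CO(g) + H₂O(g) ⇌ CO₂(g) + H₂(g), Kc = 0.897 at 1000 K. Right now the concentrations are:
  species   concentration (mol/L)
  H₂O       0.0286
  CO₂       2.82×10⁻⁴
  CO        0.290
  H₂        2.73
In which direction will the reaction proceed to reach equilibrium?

toward products

Qc = [CO₂]·[H₂] / ([CO]·[H₂O]) = (2.82×10⁻⁴)·(2.73) / ((0.290)·(0.0286)) = 0.0928
Qc = 0.0928 < Kc = 0.897, so the forward reaction proceeds.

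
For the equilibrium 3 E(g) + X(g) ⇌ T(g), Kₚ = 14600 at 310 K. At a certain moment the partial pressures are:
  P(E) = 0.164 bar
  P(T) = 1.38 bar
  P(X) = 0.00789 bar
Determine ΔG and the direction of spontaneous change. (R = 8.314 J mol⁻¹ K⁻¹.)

ΔG = 2.58 kJ/mol; the forward reaction is non-spontaneous

Qₚ = P(T) / (P(E)³·P(X)) = (1.38) / ((0.164)³·(0.00789)) = 39700
ΔG = RT ln(Qₚ/Kₚ) = (8.314 J mol⁻¹ K⁻¹)(310 K) × ln(39700/14600)
   = (2.577 kJ/mol)(1.000) = 2.58 kJ/mol
ΔG > 0, so the forward reaction is non-spontaneous (proceeds in reverse).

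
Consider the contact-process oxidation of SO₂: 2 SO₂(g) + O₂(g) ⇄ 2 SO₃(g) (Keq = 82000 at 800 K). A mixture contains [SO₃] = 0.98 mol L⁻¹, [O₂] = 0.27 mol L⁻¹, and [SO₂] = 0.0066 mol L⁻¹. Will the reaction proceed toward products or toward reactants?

Q = [SO₃]² / ([SO₂]²·[O₂]) = (0.98)² / ((0.0066)²·(0.27)) = 82000
Q = 82000 = Keq, so the system is already at equilibrium.

at equilibrium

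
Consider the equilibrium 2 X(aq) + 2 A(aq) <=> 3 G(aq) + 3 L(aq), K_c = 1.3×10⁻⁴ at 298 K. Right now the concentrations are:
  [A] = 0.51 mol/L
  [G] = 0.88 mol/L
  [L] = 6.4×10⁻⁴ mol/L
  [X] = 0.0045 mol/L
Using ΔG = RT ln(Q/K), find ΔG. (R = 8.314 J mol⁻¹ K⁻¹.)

Q_c = [G]³·[L]³ / ([X]²·[A]²) = (0.88)³·(6.4×10⁻⁴)³ / ((0.0045)²·(0.51)²) = 3.39×10⁻⁵
ΔG = RT ln(Q_c/K_c) = (8.314 J mol⁻¹ K⁻¹)(298 K) × ln(3.39×10⁻⁵/1.3×10⁻⁴)
   = (2.478 kJ/mol)(-1.344) = -3.33 kJ/mol
ΔG < 0, so the forward reaction is spontaneous (proceeds forward).

ΔG = -3.33 kJ/mol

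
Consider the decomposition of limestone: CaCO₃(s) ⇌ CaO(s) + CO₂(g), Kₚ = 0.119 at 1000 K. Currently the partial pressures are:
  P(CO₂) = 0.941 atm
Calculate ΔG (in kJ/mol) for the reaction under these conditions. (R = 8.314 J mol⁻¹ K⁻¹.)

(CaCO₃, CaO are pure solids — omitted from Qₚ.)
Qₚ = P(CO₂) = 0.941
ΔG = RT ln(Qₚ/Kₚ) = (8.314 J mol⁻¹ K⁻¹)(1000 K) × ln(0.941/0.119)
   = (8.314 kJ/mol)(2.068) = 17.2 kJ/mol
ΔG > 0, so the forward reaction is non-spontaneous (proceeds in reverse).

ΔG = 17.2 kJ/mol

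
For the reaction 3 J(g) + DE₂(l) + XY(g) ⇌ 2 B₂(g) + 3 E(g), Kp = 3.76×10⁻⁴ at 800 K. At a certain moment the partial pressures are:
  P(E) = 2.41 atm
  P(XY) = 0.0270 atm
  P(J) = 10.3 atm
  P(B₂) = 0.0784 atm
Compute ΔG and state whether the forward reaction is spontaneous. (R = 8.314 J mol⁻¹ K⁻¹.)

(DE₂ is a pure liquid — omitted from Qp.)
Qp = P(B₂)²·P(E)³ / (P(J)³·P(XY)) = (0.0784)²·(2.41)³ / ((10.3)³·(0.0270)) = 0.00292
ΔG = RT ln(Qp/Kp) = (8.314 J mol⁻¹ K⁻¹)(800 K) × ln(0.00292/3.76×10⁻⁴)
   = (6.651 kJ/mol)(2.050) = 13.6 kJ/mol
ΔG > 0, so the forward reaction is non-spontaneous (proceeds in reverse).

ΔG = 13.6 kJ/mol; the forward reaction is non-spontaneous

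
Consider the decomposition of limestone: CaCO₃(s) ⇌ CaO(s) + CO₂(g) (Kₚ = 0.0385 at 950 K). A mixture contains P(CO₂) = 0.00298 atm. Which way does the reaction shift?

(CaCO₃, CaO are pure solids — omitted from Qₚ.)
Qₚ = P(CO₂) = 0.00298
Qₚ = 0.00298 < Kₚ = 0.0385, so the forward reaction proceeds.

forward (toward products)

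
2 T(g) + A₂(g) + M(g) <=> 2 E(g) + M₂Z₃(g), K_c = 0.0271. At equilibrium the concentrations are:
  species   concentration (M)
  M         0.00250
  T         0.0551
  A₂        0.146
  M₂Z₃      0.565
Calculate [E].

[E] = 2.31e-4 M

At equilibrium, K_c = [E]²·[M₂Z₃] / ([T]²·[A₂]·[M]) = 0.0271.
([E])²·(0.565) / ((0.0551)²·(0.146)·(0.00250)) = 0.0271
[E]² = 5.32e-8 ⇒ [E] = 2.31e-4 M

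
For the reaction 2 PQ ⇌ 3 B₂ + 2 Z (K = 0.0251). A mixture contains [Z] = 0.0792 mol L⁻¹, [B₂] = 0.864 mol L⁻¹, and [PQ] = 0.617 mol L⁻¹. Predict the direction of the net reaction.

in the forward direction

Q = [B₂]³·[Z]² / [PQ]² = (0.864)³·(0.0792)² / (0.617)² = 0.0106
Q = 0.0106 < K = 0.0251, so the forward reaction proceeds.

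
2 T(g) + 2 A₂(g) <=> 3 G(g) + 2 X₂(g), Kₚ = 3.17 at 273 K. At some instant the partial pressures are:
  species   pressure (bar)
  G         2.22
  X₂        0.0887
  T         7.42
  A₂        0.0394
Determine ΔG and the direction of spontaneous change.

Qₚ = P(G)³·P(X₂)² / (P(T)²·P(A₂)²) = (2.22)³·(0.0887)² / ((7.42)²·(0.0394)²) = 1.01
ΔG = RT ln(Qₚ/Kₚ) = (8.314 J mol⁻¹ K⁻¹)(273 K) × ln(1.01/3.17)
   = (2.270 kJ/mol)(-1.144) = -2.60 kJ/mol
ΔG < 0, so the forward reaction is spontaneous (proceeds forward).

ΔG = -2.60 kJ/mol; the forward reaction is spontaneous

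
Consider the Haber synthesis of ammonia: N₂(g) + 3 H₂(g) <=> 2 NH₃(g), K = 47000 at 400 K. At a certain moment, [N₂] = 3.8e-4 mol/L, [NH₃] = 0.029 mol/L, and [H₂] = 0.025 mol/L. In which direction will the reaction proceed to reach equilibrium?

Q = [NH₃]² / ([N₂]·[H₂]³) = (0.029)² / ((3.8e-4)·(0.025)³) = 1.4e5
Q = 1.4e5 > K = 47000, so the reverse reaction proceeds.

toward reactants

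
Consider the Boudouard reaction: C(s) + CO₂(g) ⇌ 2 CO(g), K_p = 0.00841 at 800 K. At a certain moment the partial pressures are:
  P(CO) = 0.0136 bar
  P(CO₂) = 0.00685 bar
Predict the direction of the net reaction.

toward reactants

(C is a pure solid — omitted from Q_p.)
Q_p = P(CO)² / P(CO₂) = (0.0136)² / (0.00685) = 0.0270
Q_p = 0.0270 > K_p = 0.00841, so the reverse reaction proceeds.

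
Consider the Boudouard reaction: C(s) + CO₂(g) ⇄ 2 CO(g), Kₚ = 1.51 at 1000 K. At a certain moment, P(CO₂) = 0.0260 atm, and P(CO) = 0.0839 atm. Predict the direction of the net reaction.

(C is a pure solid — omitted from Qₚ.)
Qₚ = P(CO)² / P(CO₂) = (0.0839)² / (0.0260) = 0.271
Qₚ = 0.271 < Kₚ = 1.51, so the forward reaction proceeds.

in the forward direction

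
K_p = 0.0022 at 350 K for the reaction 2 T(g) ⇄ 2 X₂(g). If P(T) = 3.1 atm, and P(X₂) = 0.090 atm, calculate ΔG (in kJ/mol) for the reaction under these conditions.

Q_p = P(X₂)² / P(T)² = (0.090)² / (3.1)² = 8.43×10⁻⁴
ΔG = RT ln(Q_p/K_p) = (8.314 J mol⁻¹ K⁻¹)(350 K) × ln(8.43×10⁻⁴/0.0022)
   = (2.910 kJ/mol)(-0.9592) = -2.79 kJ/mol
ΔG < 0, so the forward reaction is spontaneous (proceeds forward).

ΔG = -2.79 kJ/mol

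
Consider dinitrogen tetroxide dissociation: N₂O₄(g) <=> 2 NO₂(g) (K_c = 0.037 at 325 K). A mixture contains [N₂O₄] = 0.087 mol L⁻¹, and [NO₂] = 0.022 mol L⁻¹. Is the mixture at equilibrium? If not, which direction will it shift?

no; Q < K, reaction proceeds forward

Q_c = [NO₂]² / [N₂O₄] = (0.022)² / (0.087) = 0.0056
Q_c = 0.0056 < K_c = 0.037: net forward reaction.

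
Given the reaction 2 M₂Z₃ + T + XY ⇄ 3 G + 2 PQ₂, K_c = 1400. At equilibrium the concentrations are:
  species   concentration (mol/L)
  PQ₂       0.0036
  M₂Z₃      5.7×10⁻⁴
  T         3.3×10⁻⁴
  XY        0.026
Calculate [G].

At equilibrium, K_c = [G]³·[PQ₂]² / ([M₂Z₃]²·[T]·[XY]) = 1400.
([G])³·(0.0036)² / ((5.7×10⁻⁴)²·(3.3×10⁻⁴)·(0.026)) = 1400
[G]³ = 3.01×10⁻⁴ ⇒ [G] = 0.067 mol/L

[G] = 0.067 mol/L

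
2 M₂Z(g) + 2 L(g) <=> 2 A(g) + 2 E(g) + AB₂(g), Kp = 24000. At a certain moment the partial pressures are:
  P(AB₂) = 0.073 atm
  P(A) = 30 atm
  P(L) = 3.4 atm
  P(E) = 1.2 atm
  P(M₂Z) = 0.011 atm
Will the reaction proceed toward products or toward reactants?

reverse (toward reactants)

Qp = P(A)²·P(E)²·P(AB₂) / (P(M₂Z)²·P(L)²) = (30)²·(1.2)²·(0.073) / ((0.011)²·(3.4)²) = 68000
Qp = 68000 > Kp = 24000, so the reverse reaction proceeds.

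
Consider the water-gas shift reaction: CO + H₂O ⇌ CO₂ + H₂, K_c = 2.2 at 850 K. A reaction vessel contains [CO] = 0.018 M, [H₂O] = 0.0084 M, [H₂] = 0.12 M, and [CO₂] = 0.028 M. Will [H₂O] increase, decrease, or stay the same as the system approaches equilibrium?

Q_c = [CO₂]·[H₂] / ([CO]·[H₂O]) = (0.028)·(0.12) / ((0.018)·(0.0084)) = 22
Q_c = 22 > K_c = 2.2: net reverse reaction.
H₂O is a reactant, so it increases.

increase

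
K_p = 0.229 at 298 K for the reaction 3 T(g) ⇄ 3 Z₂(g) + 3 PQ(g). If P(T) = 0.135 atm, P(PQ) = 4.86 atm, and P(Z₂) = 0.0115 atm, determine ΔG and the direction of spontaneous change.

Q_p = P(Z₂)³·P(PQ)³ / P(T)³ = (0.0115)³·(4.86)³ / (0.135)³ = 0.0710
ΔG = RT ln(Q_p/K_p) = (8.314 J mol⁻¹ K⁻¹)(298 K) × ln(0.0710/0.229)
   = (2.478 kJ/mol)(-1.171) = -2.90 kJ/mol
ΔG < 0, so the forward reaction is spontaneous (proceeds forward).

ΔG = -2.90 kJ/mol; the forward reaction is spontaneous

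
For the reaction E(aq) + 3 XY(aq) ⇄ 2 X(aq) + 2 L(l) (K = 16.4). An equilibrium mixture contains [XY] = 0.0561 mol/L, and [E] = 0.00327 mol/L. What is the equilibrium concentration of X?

[X] = 0.00308 mol/L

(L is a pure liquid — omitted from K.)
At equilibrium, K = [X]² / ([E]·[XY]³) = 16.4.
([X])² / ((0.00327)·(0.0561)³) = 16.4
[X]² = 9.47e-6 ⇒ [X] = 0.00308 mol/L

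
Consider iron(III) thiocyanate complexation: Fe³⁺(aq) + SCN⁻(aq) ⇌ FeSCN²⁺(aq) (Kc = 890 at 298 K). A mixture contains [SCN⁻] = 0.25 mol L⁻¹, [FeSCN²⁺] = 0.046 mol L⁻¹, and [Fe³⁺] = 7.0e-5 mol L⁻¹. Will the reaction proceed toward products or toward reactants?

Qc = [FeSCN²⁺] / ([Fe³⁺]·[SCN⁻]) = (0.046) / ((7.0e-5)·(0.25)) = 2600
Qc = 2600 > Kc = 890, so the reverse reaction proceeds.

toward reactants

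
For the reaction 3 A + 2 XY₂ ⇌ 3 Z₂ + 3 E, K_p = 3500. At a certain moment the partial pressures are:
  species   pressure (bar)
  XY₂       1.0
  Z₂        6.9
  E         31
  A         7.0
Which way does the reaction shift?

toward reactants

Q_p = P(Z₂)³·P(E)³ / (P(A)³·P(XY₂)²) = (6.9)³·(31)³ / ((7.0)³·(1.0)²) = 29000
Q_p = 29000 > K_p = 3500, so the reverse reaction proceeds.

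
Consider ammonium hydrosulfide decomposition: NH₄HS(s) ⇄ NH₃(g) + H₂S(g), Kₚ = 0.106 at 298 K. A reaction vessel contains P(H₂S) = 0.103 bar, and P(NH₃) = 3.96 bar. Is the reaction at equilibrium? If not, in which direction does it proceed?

(NH₄HS is a pure solid — omitted from Qₚ.)
Qₚ = P(NH₃)·P(H₂S) = (3.96)·(0.103) = 0.408
Qₚ = 0.408 > Kₚ = 0.106, so the reverse reaction proceeds.

in the reverse direction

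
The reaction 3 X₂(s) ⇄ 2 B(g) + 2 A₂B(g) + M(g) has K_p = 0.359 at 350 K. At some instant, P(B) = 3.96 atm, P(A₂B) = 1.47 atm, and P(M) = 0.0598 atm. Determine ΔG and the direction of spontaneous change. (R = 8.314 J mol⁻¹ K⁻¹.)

(X₂ is a pure solid — omitted from Q_p.)
Q_p = P(B)²·P(A₂B)²·P(M) = (3.96)²·(1.47)²·(0.0598) = 2.03
ΔG = RT ln(Q_p/K_p) = (8.314 J mol⁻¹ K⁻¹)(350 K) × ln(2.03/0.359)
   = (2.910 kJ/mol)(1.732) = 5.04 kJ/mol
ΔG > 0, so the forward reaction is non-spontaneous (proceeds in reverse).

ΔG = 5.04 kJ/mol; the forward reaction is non-spontaneous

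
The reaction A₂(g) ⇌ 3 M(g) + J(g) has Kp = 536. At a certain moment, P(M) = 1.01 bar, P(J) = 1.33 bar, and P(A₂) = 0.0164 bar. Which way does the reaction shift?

toward products

Qp = P(M)³·P(J) / P(A₂) = (1.01)³·(1.33) / (0.0164) = 83.6
Qp = 83.6 < Kp = 536, so the forward reaction proceeds.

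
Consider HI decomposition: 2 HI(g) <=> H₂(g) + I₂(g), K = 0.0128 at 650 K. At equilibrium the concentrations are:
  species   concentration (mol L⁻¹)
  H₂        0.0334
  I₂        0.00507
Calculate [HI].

At equilibrium, K = [H₂]·[I₂] / [HI]² = 0.0128.
(0.0334)·(0.00507) / ([HI])² = 0.0128
[HI]² = 0.0132 ⇒ [HI] = 0.115 mol L⁻¹

[HI] = 0.115 mol L⁻¹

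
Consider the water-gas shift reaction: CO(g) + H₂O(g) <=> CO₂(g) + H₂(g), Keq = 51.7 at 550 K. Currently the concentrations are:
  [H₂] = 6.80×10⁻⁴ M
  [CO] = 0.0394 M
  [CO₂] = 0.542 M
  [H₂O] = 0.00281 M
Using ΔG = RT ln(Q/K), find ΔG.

ΔG = -12.5 kJ/mol

Q = [CO₂]·[H₂] / ([CO]·[H₂O]) = (0.542)·(6.80×10⁻⁴) / ((0.0394)·(0.00281)) = 3.33
ΔG = RT ln(Q/Keq) = (8.314 J mol⁻¹ K⁻¹)(550 K) × ln(3.33/51.7)
   = (4.573 kJ/mol)(-2.742) = -12.5 kJ/mol
ΔG < 0, so the forward reaction is spontaneous (proceeds forward).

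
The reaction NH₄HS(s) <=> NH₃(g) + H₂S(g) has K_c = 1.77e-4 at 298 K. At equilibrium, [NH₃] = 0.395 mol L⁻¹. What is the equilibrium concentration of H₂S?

[H₂S] = 4.48e-4 mol L⁻¹

(NH₄HS is a pure solid — omitted from K_c.)
At equilibrium, K_c = [NH₃]·[H₂S] = 1.77e-4.
(0.395)·([H₂S]) = 1.77e-4
[H₂S] = 4.48e-4 mol L⁻¹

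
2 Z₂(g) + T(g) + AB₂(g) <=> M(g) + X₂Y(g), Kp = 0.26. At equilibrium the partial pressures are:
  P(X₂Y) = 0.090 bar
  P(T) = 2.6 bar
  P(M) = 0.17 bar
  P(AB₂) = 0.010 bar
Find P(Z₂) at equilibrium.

At equilibrium, Kp = P(M)·P(X₂Y) / (P(Z₂)²·P(T)·P(AB₂)) = 0.26.
(0.17)·(0.090) / ((P(Z₂))²·(2.6)·(0.010)) = 0.26
P(Z₂)² = 2.26 ⇒ P(Z₂) = 1.5 bar

P(Z₂) = 1.5 bar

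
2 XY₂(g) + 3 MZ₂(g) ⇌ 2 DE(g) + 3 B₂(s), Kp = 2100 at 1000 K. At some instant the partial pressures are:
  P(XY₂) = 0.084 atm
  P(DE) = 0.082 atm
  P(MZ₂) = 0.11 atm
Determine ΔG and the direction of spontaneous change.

ΔG = -8.95 kJ/mol; the forward reaction is spontaneous

(B₂ is a pure solid — omitted from Qp.)
Qp = P(DE)² / (P(XY₂)²·P(MZ₂)³) = (0.082)² / ((0.084)²·(0.11)³) = 716
ΔG = RT ln(Qp/Kp) = (8.314 J mol⁻¹ K⁻¹)(1000 K) × ln(716/2100)
   = (8.314 kJ/mol)(-1.076) = -8.95 kJ/mol
ΔG < 0, so the forward reaction is spontaneous (proceeds forward).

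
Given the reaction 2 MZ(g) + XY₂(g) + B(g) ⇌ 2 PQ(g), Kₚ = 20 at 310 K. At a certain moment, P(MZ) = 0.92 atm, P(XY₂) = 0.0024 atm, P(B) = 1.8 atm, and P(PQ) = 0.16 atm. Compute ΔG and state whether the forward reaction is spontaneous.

ΔG = -2.71 kJ/mol; the forward reaction is spontaneous

Qₚ = P(PQ)² / (P(MZ)²·P(XY₂)·P(B)) = (0.16)² / ((0.92)²·(0.0024)·(1.8)) = 7.00
ΔG = RT ln(Qₚ/Kₚ) = (8.314 J mol⁻¹ K⁻¹)(310 K) × ln(7.00/20)
   = (2.577 kJ/mol)(-1.050) = -2.71 kJ/mol
ΔG < 0, so the forward reaction is spontaneous (proceeds forward).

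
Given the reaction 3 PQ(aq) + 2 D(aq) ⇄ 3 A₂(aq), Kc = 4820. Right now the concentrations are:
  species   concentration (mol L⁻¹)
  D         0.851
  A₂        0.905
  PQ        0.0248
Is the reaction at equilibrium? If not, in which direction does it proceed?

Qc = [A₂]³ / ([PQ]³·[D]²) = (0.905)³ / ((0.0248)³·(0.851)²) = 67100
Qc = 67100 > Kc = 4820, so the reverse reaction proceeds.

in the reverse direction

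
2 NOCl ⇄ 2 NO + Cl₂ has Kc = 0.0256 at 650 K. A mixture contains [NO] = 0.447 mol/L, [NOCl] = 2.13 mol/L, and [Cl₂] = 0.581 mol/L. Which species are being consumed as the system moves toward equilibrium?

Qc = [NO]²·[Cl₂] / [NOCl]² = (0.447)²·(0.581) / (2.13)² = 0.0256
Qc = 0.0256 = Kc; the system is at equilibrium.

none (at equilibrium)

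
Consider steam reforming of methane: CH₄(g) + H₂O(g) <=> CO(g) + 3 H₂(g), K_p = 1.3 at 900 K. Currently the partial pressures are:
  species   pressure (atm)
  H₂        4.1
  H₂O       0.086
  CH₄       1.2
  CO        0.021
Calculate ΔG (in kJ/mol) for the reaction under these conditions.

ΔG = 17.8 kJ/mol

Q_p = P(CO)·P(H₂)³ / (P(CH₄)·P(H₂O)) = (0.021)·(4.1)³ / ((1.2)·(0.086)) = 14.0
ΔG = RT ln(Q_p/K_p) = (8.314 J mol⁻¹ K⁻¹)(900 K) × ln(14.0/1.3)
   = (7.483 kJ/mol)(2.377) = 17.8 kJ/mol
ΔG > 0, so the forward reaction is non-spontaneous (proceeds in reverse).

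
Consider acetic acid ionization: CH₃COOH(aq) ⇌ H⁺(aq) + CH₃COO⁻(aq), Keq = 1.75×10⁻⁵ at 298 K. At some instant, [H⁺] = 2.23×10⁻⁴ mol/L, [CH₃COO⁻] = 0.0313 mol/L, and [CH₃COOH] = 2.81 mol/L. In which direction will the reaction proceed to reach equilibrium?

Q = [H⁺]·[CH₃COO⁻] / [CH₃COOH] = (2.23×10⁻⁴)·(0.0313) / (2.81) = 2.48×10⁻⁶
Q = 2.48×10⁻⁶ < Keq = 1.75×10⁻⁵, so the forward reaction proceeds.

forward (toward products)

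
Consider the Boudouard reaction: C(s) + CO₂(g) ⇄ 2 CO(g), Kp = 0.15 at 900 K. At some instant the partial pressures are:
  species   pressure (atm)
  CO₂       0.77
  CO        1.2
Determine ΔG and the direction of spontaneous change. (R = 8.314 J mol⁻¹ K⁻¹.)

ΔG = 18.9 kJ/mol; the forward reaction is non-spontaneous

(C is a pure solid — omitted from Qp.)
Qp = P(CO)² / P(CO₂) = (1.2)² / (0.77) = 1.87
ΔG = RT ln(Qp/Kp) = (8.314 J mol⁻¹ K⁻¹)(900 K) × ln(1.87/0.15)
   = (7.483 kJ/mol)(2.523) = 18.9 kJ/mol
ΔG > 0, so the forward reaction is non-spontaneous (proceeds in reverse).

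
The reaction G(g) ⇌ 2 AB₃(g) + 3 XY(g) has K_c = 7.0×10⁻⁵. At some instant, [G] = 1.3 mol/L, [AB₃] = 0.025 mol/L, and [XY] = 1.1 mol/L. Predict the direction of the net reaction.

toward reactants

Q_c = [AB₃]²·[XY]³ / [G] = (0.025)²·(1.1)³ / (1.3) = 6.4×10⁻⁴
Q_c = 6.4×10⁻⁴ > K_c = 7.0×10⁻⁵, so the reverse reaction proceeds.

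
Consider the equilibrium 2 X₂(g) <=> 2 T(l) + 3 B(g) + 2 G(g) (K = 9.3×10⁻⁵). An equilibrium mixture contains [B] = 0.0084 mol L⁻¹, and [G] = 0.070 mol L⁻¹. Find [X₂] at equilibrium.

(T is a pure liquid — omitted from K.)
At equilibrium, K = [B]³·[G]² / [X₂]² = 9.3×10⁻⁵.
(0.0084)³·(0.070)² / ([X₂])² = 9.3×10⁻⁵
[X₂]² = 3.12×10⁻⁵ ⇒ [X₂] = 0.0056 mol L⁻¹

[X₂] = 0.0056 mol L⁻¹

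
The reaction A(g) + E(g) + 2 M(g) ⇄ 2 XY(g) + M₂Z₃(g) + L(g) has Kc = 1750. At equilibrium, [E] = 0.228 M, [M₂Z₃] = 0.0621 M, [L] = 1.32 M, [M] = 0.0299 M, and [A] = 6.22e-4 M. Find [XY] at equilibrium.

At equilibrium, Kc = [XY]²·[M₂Z₃]·[L] / ([A]·[E]·[M]²) = 1750.
([XY])²·(0.0621)·(1.32) / ((6.22e-4)·(0.228)·(0.0299)²) = 1750
[XY]² = 0.00271 ⇒ [XY] = 0.0520 M

[XY] = 0.0520 M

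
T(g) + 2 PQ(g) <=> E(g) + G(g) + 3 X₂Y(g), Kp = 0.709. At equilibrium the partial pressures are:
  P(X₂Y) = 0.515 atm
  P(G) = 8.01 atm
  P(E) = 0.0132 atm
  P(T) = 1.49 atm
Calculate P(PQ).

P(PQ) = 0.117 atm

At equilibrium, Kp = P(E)·P(G)·P(X₂Y)³ / (P(T)·P(PQ)²) = 0.709.
(0.0132)·(8.01)·(0.515)³ / ((1.49)·(P(PQ))²) = 0.709
P(PQ)² = 0.0137 ⇒ P(PQ) = 0.117 atm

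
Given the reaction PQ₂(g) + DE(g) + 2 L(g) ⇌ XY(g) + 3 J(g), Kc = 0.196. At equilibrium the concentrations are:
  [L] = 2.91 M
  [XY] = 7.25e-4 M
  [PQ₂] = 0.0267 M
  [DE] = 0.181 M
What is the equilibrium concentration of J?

At equilibrium, Kc = [XY]·[J]³ / ([PQ₂]·[DE]·[L]²) = 0.196.
(7.25e-4)·([J])³ / ((0.0267)·(0.181)·(2.91)²) = 0.196
[J]³ = 11.1 ⇒ [J] = 2.23 M

[J] = 2.23 M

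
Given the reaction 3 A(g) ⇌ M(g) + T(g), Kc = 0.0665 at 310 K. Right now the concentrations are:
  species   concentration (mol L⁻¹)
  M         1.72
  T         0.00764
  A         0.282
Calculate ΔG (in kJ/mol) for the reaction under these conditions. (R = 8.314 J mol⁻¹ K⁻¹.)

ΔG = 5.61 kJ/mol

Qc = [M]·[T] / [A]³ = (1.72)·(0.00764) / (0.282)³ = 0.586
ΔG = RT ln(Qc/Kc) = (8.314 J mol⁻¹ K⁻¹)(310 K) × ln(0.586/0.0665)
   = (2.577 kJ/mol)(2.176) = 5.61 kJ/mol
ΔG > 0, so the forward reaction is non-spontaneous (proceeds in reverse).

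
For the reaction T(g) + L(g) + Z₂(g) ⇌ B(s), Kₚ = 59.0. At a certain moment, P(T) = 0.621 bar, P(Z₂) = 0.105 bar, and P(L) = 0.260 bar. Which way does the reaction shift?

at equilibrium

(B is a pure solid — omitted from Qₚ.)
Qₚ = 1 / (P(T)·P(L)·P(Z₂)) = 1 / ((0.621)·(0.260)·(0.105)) = 59.0
Qₚ = 59.0 = Kₚ, so the system is already at equilibrium.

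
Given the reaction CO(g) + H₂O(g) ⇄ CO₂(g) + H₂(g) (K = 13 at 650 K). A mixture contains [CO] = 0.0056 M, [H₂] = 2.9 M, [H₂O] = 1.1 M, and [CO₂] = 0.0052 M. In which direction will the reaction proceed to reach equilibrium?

Q = [CO₂]·[H₂] / ([CO]·[H₂O]) = (0.0052)·(2.9) / ((0.0056)·(1.1)) = 2.4
Q = 2.4 < K = 13, so the forward reaction proceeds.

toward products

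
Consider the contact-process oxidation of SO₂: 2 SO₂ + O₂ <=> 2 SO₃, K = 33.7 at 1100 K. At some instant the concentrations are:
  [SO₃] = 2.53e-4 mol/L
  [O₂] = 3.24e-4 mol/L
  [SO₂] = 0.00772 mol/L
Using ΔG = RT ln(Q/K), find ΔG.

ΔG = -21.2 kJ/mol

Q = [SO₃]² / ([SO₂]²·[O₂]) = (2.53e-4)² / ((0.00772)²·(3.24e-4)) = 3.31
ΔG = RT ln(Q/K) = (8.314 J mol⁻¹ K⁻¹)(1100 K) × ln(3.31/33.7)
   = (9.145 kJ/mol)(-2.321) = -21.2 kJ/mol
ΔG < 0, so the forward reaction is spontaneous (proceeds forward).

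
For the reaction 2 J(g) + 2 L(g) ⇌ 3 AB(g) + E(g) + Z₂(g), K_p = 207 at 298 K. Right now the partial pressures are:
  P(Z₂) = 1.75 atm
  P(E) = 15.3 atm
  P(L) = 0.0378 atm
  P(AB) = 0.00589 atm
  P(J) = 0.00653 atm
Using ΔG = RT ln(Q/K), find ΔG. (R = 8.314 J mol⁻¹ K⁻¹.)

ΔG = -2.07 kJ/mol

Q_p = P(AB)³·P(E)·P(Z₂) / (P(J)²·P(L)²) = (0.00589)³·(15.3)·(1.75) / ((0.00653)²·(0.0378)²) = 89.8
ΔG = RT ln(Q_p/K_p) = (8.314 J mol⁻¹ K⁻¹)(298 K) × ln(89.8/207)
   = (2.478 kJ/mol)(-0.8351) = -2.07 kJ/mol
ΔG < 0, so the forward reaction is spontaneous (proceeds forward).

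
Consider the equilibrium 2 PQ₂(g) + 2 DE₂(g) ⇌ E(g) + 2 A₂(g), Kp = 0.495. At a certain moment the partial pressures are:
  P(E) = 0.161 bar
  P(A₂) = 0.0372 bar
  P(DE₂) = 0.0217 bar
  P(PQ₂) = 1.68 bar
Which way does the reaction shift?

Qp = P(E)·P(A₂)² / (P(PQ₂)²·P(DE₂)²) = (0.161)·(0.0372)² / ((1.68)²·(0.0217)²) = 0.168
Qp = 0.168 < Kp = 0.495, so the forward reaction proceeds.

toward products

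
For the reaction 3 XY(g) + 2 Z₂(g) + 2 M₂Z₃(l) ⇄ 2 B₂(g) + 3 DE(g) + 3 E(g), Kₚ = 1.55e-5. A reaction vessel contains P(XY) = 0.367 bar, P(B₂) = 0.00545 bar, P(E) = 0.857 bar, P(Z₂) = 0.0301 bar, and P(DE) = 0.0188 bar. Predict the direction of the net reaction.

(M₂Z₃ is a pure liquid — omitted from Qₚ.)
Qₚ = P(B₂)²·P(DE)³·P(E)³ / (P(XY)³·P(Z₂)²) = (0.00545)²·(0.0188)³·(0.857)³ / ((0.367)³·(0.0301)²) = 2.77e-6
Qₚ = 2.77e-6 < Kₚ = 1.55e-5, so the forward reaction proceeds.

to the right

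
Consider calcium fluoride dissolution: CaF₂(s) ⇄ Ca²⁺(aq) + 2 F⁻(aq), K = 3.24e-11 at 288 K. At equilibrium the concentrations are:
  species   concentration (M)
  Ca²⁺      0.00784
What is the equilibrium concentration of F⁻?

(CaF₂ is a pure solid — omitted from K.)
At equilibrium, K = [Ca²⁺]·[F⁻]² = 3.24e-11.
(0.00784)·([F⁻])² = 3.24e-11
[F⁻]² = 4.13e-9 ⇒ [F⁻] = 6.43e-5 M

[F⁻] = 6.43e-5 M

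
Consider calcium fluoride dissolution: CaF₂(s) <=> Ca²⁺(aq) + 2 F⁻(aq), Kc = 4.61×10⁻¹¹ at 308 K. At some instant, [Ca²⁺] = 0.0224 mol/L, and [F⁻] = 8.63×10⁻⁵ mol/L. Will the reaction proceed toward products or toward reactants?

(CaF₂ is a pure solid — omitted from Qc.)
Qc = [Ca²⁺]·[F⁻]² = (0.0224)·(8.63×10⁻⁵)² = 1.67×10⁻¹⁰
Qc = 1.67×10⁻¹⁰ > Kc = 4.61×10⁻¹¹, so the reverse reaction proceeds.

reverse (toward reactants)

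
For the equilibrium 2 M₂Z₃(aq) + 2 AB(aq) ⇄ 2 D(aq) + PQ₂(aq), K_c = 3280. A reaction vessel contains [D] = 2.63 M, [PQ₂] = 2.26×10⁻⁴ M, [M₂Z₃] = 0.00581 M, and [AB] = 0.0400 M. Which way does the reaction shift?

reverse (toward reactants)

Q_c = [D]²·[PQ₂] / ([M₂Z₃]²·[AB]²) = (2.63)²·(2.26×10⁻⁴) / ((0.00581)²·(0.0400)²) = 28900
Q_c = 28900 > K_c = 3280, so the reverse reaction proceeds.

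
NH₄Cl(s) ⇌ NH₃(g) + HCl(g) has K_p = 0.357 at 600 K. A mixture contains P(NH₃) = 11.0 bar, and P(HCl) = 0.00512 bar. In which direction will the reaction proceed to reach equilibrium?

(NH₄Cl is a pure solid — omitted from Q_p.)
Q_p = P(NH₃)·P(HCl) = (11.0)·(0.00512) = 0.0563
Q_p = 0.0563 < K_p = 0.357, so the forward reaction proceeds.

toward products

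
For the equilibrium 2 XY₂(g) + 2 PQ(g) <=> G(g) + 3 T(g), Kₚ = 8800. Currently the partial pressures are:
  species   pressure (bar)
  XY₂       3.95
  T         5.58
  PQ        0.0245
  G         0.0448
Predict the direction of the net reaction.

toward products

Qₚ = P(G)·P(T)³ / (P(XY₂)²·P(PQ)²) = (0.0448)·(5.58)³ / ((3.95)²·(0.0245)²) = 831
Qₚ = 831 < Kₚ = 8800, so the forward reaction proceeds.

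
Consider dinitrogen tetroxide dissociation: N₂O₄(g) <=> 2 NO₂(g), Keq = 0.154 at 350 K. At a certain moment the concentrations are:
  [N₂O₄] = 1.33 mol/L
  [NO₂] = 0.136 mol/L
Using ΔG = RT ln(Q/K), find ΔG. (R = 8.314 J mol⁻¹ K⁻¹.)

Q = [NO₂]² / [N₂O₄] = (0.136)² / (1.33) = 0.0139
ΔG = RT ln(Q/Keq) = (8.314 J mol⁻¹ K⁻¹)(350 K) × ln(0.0139/0.154)
   = (2.910 kJ/mol)(-2.405) = -7.00 kJ/mol
ΔG < 0, so the forward reaction is spontaneous (proceeds forward).

ΔG = -7.00 kJ/mol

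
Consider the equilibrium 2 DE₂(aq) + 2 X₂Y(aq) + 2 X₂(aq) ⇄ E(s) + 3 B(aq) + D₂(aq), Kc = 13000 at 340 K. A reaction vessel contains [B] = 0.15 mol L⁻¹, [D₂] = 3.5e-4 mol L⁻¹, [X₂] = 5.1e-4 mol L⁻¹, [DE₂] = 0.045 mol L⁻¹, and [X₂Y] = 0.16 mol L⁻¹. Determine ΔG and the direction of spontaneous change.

(E is a pure solid — omitted from Qc.)
Qc = [B]³·[D₂] / ([DE₂]²·[X₂Y]²·[X₂]²) = (0.15)³·(3.5e-4) / ((0.045)²·(0.16)²·(5.1e-4)²) = 87600
ΔG = RT ln(Qc/Kc) = (8.314 J mol⁻¹ K⁻¹)(340 K) × ln(87600/13000)
   = (2.827 kJ/mol)(1.908) = 5.39 kJ/mol
ΔG > 0, so the forward reaction is non-spontaneous (proceeds in reverse).

ΔG = 5.39 kJ/mol; the forward reaction is non-spontaneous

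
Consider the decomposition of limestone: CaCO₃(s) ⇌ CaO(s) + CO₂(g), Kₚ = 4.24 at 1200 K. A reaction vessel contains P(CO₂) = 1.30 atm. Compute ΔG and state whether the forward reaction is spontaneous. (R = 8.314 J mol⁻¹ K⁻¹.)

ΔG = -11.8 kJ/mol; the forward reaction is spontaneous

(CaCO₃, CaO are pure solids — omitted from Qₚ.)
Qₚ = P(CO₂) = 1.30
ΔG = RT ln(Qₚ/Kₚ) = (8.314 J mol⁻¹ K⁻¹)(1200 K) × ln(1.30/4.24)
   = (9.977 kJ/mol)(-1.182) = -11.8 kJ/mol
ΔG < 0, so the forward reaction is spontaneous (proceeds forward).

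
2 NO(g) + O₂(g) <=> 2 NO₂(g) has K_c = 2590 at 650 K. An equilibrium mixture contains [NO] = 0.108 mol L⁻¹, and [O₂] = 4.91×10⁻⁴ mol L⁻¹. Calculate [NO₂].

[NO₂] = 0.122 mol L⁻¹

At equilibrium, K_c = [NO₂]² / ([NO]²·[O₂]) = 2590.
([NO₂])² / ((0.108)²·(4.91×10⁻⁴)) = 2590
[NO₂]² = 0.0148 ⇒ [NO₂] = 0.122 mol L⁻¹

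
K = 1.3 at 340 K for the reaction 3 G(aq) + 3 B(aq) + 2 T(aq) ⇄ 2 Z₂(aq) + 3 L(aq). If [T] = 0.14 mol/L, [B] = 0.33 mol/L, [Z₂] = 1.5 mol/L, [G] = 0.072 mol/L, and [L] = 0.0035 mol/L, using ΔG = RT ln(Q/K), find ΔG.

ΔG = -3.58 kJ/mol

Q = [Z₂]²·[L]³ / ([G]³·[B]³·[T]²) = (1.5)²·(0.0035)³ / ((0.072)³·(0.33)³·(0.14)²) = 0.367
ΔG = RT ln(Q/K) = (8.314 J mol⁻¹ K⁻¹)(340 K) × ln(0.367/1.3)
   = (2.827 kJ/mol)(-1.265) = -3.58 kJ/mol
ΔG < 0, so the forward reaction is spontaneous (proceeds forward).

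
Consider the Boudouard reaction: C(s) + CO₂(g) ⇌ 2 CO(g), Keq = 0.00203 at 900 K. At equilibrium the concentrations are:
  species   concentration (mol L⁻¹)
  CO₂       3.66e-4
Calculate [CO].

[CO] = 8.62e-4 mol L⁻¹

(C is a pure solid — omitted from Keq.)
At equilibrium, Keq = [CO]² / [CO₂] = 0.00203.
([CO])² / (3.66e-4) = 0.00203
[CO]² = 7.43e-7 ⇒ [CO] = 8.62e-4 mol L⁻¹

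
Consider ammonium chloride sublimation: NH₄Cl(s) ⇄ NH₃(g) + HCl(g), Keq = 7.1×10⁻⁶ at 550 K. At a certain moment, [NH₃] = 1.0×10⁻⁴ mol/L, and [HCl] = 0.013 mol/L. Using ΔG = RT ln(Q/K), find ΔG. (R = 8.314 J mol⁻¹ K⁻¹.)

ΔG = -7.76 kJ/mol

(NH₄Cl is a pure solid — omitted from Q.)
Q = [NH₃]·[HCl] = (1.0×10⁻⁴)·(0.013) = 1.30×10⁻⁶
ΔG = RT ln(Q/Keq) = (8.314 J mol⁻¹ K⁻¹)(550 K) × ln(1.30×10⁻⁶/7.1×10⁻⁶)
   = (4.573 kJ/mol)(-1.698) = -7.76 kJ/mol
ΔG < 0, so the forward reaction is spontaneous (proceeds forward).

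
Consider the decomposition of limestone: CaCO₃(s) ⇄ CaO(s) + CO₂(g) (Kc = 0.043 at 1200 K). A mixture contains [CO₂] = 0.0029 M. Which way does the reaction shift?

in the forward direction

(CaCO₃, CaO are pure solids — omitted from Qc.)
Qc = [CO₂] = 0.0029
Qc = 0.0029 < Kc = 0.043, so the forward reaction proceeds.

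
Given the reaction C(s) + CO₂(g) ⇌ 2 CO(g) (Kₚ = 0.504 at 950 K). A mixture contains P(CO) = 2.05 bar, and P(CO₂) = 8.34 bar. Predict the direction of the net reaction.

(C is a pure solid — omitted from Qₚ.)
Qₚ = P(CO)² / P(CO₂) = (2.05)² / (8.34) = 0.504
Qₚ = 0.504 = Kₚ, so the system is already at equilibrium.

no net change (already at equilibrium)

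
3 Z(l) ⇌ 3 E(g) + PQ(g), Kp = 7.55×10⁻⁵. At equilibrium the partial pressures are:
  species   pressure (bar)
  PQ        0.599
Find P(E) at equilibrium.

(Z is a pure liquid — omitted from Kp.)
At equilibrium, Kp = P(E)³·P(PQ) = 7.55×10⁻⁵.
(P(E))³·(0.599) = 7.55×10⁻⁵
P(E)³ = 1.26×10⁻⁴ ⇒ P(E) = 0.0501 bar

P(E) = 0.0501 bar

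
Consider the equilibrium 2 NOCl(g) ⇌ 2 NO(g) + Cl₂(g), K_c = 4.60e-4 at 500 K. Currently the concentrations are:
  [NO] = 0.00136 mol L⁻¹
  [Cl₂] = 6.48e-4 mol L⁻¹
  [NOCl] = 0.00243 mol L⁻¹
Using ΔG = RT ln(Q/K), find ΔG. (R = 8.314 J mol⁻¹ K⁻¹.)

Q_c = [NO]²·[Cl₂] / [NOCl]² = (0.00136)²·(6.48e-4) / (0.00243)² = 2.03e-4
ΔG = RT ln(Q_c/K_c) = (8.314 J mol⁻¹ K⁻¹)(500 K) × ln(2.03e-4/4.60e-4)
   = (4.157 kJ/mol)(-0.8180) = -3.40 kJ/mol
ΔG < 0, so the forward reaction is spontaneous (proceeds forward).

ΔG = -3.40 kJ/mol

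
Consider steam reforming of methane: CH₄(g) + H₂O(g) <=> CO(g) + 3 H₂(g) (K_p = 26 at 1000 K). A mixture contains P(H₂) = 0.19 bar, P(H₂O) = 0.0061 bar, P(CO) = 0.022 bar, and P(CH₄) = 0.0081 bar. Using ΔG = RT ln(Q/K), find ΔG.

Q_p = P(CO)·P(H₂)³ / (P(CH₄)·P(H₂O)) = (0.022)·(0.19)³ / ((0.0081)·(0.0061)) = 3.05
ΔG = RT ln(Q_p/K_p) = (8.314 J mol⁻¹ K⁻¹)(1000 K) × ln(3.05/26)
   = (8.314 kJ/mol)(-2.143) = -17.8 kJ/mol
ΔG < 0, so the forward reaction is spontaneous (proceeds forward).

ΔG = -17.8 kJ/mol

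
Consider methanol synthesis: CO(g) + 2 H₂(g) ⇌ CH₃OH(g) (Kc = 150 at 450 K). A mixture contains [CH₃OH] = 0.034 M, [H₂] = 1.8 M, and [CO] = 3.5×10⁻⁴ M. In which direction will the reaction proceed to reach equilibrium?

Qc = [CH₃OH] / ([CO]·[H₂]²) = (0.034) / ((3.5×10⁻⁴)·(1.8)²) = 30
Qc = 30 < Kc = 150, so the forward reaction proceeds.

forward (toward products)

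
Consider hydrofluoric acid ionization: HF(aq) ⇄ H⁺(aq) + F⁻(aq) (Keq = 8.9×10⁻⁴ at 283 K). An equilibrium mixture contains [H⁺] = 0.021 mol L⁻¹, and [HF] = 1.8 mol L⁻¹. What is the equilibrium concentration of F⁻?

At equilibrium, Keq = [H⁺]·[F⁻] / [HF] = 8.9×10⁻⁴.
(0.021)·([F⁻]) / (1.8) = 8.9×10⁻⁴
[F⁻] = 0.0763 = 0.076 mol L⁻¹

[F⁻] = 0.076 mol L⁻¹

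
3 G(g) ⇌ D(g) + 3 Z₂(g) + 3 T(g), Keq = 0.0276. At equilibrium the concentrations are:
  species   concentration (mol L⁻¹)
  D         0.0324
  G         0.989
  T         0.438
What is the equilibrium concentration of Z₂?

[Z₂] = 2.14 mol L⁻¹

At equilibrium, Keq = [D]·[Z₂]³·[T]³ / [G]³ = 0.0276.
(0.0324)·([Z₂])³·(0.438)³ / (0.989)³ = 0.0276
[Z₂]³ = 9.81 ⇒ [Z₂] = 2.14 mol L⁻¹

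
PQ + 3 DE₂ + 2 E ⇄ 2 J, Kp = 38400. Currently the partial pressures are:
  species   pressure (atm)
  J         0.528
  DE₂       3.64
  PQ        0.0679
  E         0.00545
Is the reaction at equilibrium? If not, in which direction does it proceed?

Qp = P(J)² / (P(PQ)·P(DE₂)³·P(E)²) = (0.528)² / ((0.0679)·(3.64)³·(0.00545)²) = 2870
Qp = 2870 < Kp = 38400, so the forward reaction proceeds.

forward (toward products)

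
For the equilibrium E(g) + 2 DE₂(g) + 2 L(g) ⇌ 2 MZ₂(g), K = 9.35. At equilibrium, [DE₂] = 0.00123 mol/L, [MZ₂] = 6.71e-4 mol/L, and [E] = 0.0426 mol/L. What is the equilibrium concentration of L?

At equilibrium, K = [MZ₂]² / ([E]·[DE₂]²·[L]²) = 9.35.
(6.71e-4)² / ((0.0426)·(0.00123)²·([L])²) = 9.35
[L]² = 0.747 ⇒ [L] = 0.864 mol/L

[L] = 0.864 mol/L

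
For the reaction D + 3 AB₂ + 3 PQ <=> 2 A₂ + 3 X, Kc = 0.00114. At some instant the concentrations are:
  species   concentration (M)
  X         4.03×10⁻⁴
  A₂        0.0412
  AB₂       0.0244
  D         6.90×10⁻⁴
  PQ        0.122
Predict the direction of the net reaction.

Qc = [A₂]²·[X]³ / ([D]·[AB₂]³·[PQ]³) = (0.0412)²·(4.03×10⁻⁴)³ / ((6.90×10⁻⁴)·(0.0244)³·(0.122)³) = 0.00610
Qc = 0.00610 > Kc = 0.00114, so the reverse reaction proceeds.

toward reactants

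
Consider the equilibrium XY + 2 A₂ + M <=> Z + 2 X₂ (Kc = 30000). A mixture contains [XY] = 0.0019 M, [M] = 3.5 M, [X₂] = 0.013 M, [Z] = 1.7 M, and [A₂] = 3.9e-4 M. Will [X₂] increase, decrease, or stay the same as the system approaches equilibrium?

Qc = [Z]·[X₂]² / ([XY]·[A₂]²·[M]) = (1.7)·(0.013)² / ((0.0019)·(3.9e-4)²·(3.5)) = 2.8e5
Qc = 2.8e5 > Kc = 30000: net reverse reaction.
X₂ is a product, so it decreases.

decrease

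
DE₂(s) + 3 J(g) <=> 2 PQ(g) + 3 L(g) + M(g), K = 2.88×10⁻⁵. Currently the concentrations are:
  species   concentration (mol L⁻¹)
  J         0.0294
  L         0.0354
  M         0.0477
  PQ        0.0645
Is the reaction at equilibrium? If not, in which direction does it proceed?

(DE₂ is a pure solid — omitted from Q.)
Q = [PQ]²·[L]³·[M] / [J]³ = (0.0645)²·(0.0354)³·(0.0477) / (0.0294)³ = 3.46×10⁻⁴
Q = 3.46×10⁻⁴ > K = 2.88×10⁻⁵, so the reverse reaction proceeds.

reverse (toward reactants)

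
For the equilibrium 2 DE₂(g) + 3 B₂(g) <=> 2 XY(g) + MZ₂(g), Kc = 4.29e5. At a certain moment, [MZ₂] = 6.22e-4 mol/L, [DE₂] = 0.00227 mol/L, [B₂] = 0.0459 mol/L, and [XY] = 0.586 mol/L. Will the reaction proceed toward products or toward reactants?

Qc = [XY]²·[MZ₂] / ([DE₂]²·[B₂]³) = (0.586)²·(6.22e-4) / ((0.00227)²·(0.0459)³) = 4.29e5
Qc = 4.29e5 = Kc, so the system is already at equilibrium.

neither direction; the system is at equilibrium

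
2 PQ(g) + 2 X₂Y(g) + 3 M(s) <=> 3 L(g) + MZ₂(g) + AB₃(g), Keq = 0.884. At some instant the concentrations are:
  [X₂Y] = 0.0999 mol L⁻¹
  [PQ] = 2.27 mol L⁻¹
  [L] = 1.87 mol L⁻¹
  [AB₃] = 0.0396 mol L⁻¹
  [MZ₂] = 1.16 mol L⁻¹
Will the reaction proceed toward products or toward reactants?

to the left

(M is a pure solid — omitted from Q.)
Q = [L]³·[MZ₂]·[AB₃] / ([PQ]²·[X₂Y]²) = (1.87)³·(1.16)·(0.0396) / ((2.27)²·(0.0999)²) = 5.84
Q = 5.84 > Keq = 0.884, so the reverse reaction proceeds.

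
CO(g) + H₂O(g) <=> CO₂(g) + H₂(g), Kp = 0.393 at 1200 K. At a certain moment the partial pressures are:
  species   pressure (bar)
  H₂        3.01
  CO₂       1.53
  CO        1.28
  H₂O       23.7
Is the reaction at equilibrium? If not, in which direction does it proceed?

forward (toward products)

Qp = P(CO₂)·P(H₂) / (P(CO)·P(H₂O)) = (1.53)·(3.01) / ((1.28)·(23.7)) = 0.152
Qp = 0.152 < Kp = 0.393, so the forward reaction proceeds.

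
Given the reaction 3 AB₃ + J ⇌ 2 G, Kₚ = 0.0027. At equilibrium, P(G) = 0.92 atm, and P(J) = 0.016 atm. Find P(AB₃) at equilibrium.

At equilibrium, Kₚ = P(G)² / (P(AB₃)³·P(J)) = 0.0027.
(0.92)² / ((P(AB₃))³·(0.016)) = 0.0027
P(AB₃)³ = 19600 ⇒ P(AB₃) = 27 atm

P(AB₃) = 27 atm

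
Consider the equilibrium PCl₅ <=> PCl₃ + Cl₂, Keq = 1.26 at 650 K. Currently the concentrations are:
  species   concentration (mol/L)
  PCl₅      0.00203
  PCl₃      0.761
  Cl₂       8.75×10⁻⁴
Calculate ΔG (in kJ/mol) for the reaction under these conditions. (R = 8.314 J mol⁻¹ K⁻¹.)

ΔG = -7.27 kJ/mol

Q = [PCl₃]·[Cl₂] / [PCl₅] = (0.761)·(8.75×10⁻⁴) / (0.00203) = 0.328
ΔG = RT ln(Q/Keq) = (8.314 J mol⁻¹ K⁻¹)(650 K) × ln(0.328/1.26)
   = (5.404 kJ/mol)(-1.346) = -7.27 kJ/mol
ΔG < 0, so the forward reaction is spontaneous (proceeds forward).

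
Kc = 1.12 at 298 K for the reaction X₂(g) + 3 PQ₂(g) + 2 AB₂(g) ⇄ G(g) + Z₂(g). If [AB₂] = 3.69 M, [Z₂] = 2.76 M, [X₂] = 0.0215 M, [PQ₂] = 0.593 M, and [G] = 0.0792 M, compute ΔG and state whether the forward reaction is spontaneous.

Qc = [G]·[Z₂] / ([X₂]·[PQ₂]³·[AB₂]²) = (0.0792)·(2.76) / ((0.0215)·(0.593)³·(3.69)²) = 3.58
ΔG = RT ln(Qc/Kc) = (8.314 J mol⁻¹ K⁻¹)(298 K) × ln(3.58/1.12)
   = (2.478 kJ/mol)(1.162) = 2.88 kJ/mol
ΔG > 0, so the forward reaction is non-spontaneous (proceeds in reverse).

ΔG = 2.88 kJ/mol; the forward reaction is non-spontaneous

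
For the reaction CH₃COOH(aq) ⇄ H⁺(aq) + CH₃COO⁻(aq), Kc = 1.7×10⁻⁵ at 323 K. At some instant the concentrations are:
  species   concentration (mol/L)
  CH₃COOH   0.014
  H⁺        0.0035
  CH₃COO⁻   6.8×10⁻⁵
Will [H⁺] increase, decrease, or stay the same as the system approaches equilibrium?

stay the same

Qc = [H⁺]·[CH₃COO⁻] / [CH₃COOH] = (0.0035)·(6.8×10⁻⁵) / (0.014) = 1.7×10⁻⁵
Qc = 1.7×10⁻⁵ = Kc; the system is at equilibrium.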